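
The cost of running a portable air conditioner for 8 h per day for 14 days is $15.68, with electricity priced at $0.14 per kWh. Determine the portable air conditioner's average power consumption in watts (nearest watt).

1000 W

Energy = $15.68 ÷ $0.14/kWh = 112 kWh
Runtime = 8 h/day × 14 days = 112 h
Power = 112 kWh ÷ 112 h = 1 kW = 1000 W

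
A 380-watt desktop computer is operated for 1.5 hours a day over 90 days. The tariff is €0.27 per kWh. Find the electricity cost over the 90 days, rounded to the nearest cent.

€13.85

Runtime = 1.5 h/day × 90 days = 135 h
Energy = 0.38 kW × 135 h = 51.3 kWh
Cost = 51.3 kWh × €0.27/kWh = €13.85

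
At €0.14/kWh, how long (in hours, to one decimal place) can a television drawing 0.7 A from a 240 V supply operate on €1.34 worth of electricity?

57.0 h

Power = 0.7 A × 240 V = 168 W = 0.168 kW
Energy available = €1.34 ÷ €0.14/kWh = 9.5714 kWh
Hours = 9.5714 kWh ÷ 0.168 kW = 57.0 h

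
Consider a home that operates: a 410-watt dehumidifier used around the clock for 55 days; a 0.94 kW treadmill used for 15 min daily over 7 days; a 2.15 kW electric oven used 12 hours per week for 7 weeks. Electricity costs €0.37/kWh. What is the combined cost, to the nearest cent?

dehumidifier: Runtime = 24 h × 55 = 1320 h
dehumidifier: 0.41 kW × 1320 h = 541.2 kWh
treadmill: Runtime = 15 min × 7 = 105 min = 1.75 h
treadmill: 0.94 kW × 1.75 h = 1.645 kWh
electric oven: Runtime = 12 h/week × 7 weeks = 84 h
electric oven: 2.15 kW × 84 h = 180.6 kWh
Total energy = 723.445 kWh
Cost = 723.445 × €0.37 = €267.67

€267.67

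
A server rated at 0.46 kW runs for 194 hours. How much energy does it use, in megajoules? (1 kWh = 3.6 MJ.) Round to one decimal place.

Energy = 0.46 kW × 194 h = 89.24 kWh
= 89.24 × 3.6 MJ = 321.3 MJ

321.3 MJ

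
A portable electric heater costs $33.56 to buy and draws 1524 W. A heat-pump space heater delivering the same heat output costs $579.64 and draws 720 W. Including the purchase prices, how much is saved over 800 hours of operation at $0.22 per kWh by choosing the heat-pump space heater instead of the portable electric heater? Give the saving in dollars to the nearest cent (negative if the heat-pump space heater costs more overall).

-$404.58

portable electric heater: $33.56 + (1524/1000) kW × 800 h × $0.22 = $33.56 + $268.224 = $301.784
heat-pump space heater: $579.64 + (720/1000) kW × 800 h × $0.22 = $579.64 + $126.72 = $706.36
Saving = $301.784 − $706.36 = −$404.576 → -$404.58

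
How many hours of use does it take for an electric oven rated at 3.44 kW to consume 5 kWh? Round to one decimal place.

1.5 h

Hours = 5 kWh ÷ 3.44 kW = 1.5 h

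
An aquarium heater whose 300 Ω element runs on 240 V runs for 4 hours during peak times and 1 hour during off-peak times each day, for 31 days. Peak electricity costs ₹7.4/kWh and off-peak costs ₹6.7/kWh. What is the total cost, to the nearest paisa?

Power = V²/R = 240²/300 = 192 W = 0.192 kW
Peak energy = 0.192 kW × 4 h × 31 = 23.808 kWh
Off-peak energy = 0.192 kW × 1 h × 31 = 5.952 kWh
Cost = 23.808 × ₹7.4 + 5.952 × ₹6.7 = ₹176.1792 + ₹39.8784 = ₹216.06

₹216.06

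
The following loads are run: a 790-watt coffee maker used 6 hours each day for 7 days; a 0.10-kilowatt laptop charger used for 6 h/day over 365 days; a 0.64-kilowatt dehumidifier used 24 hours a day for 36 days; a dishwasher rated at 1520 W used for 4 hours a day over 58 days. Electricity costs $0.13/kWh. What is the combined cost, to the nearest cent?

$150.51

coffee maker: Runtime = 6 h/day × 7 days = 42 h
coffee maker: 0.79 kW × 42 h = 33.18 kWh
laptop charger: Runtime = 6 h/day × 365 days = 2190 h
laptop charger: 0.1 kW × 2190 h = 219 kWh
dehumidifier: Runtime = 24 h × 36 = 864 h
dehumidifier: 0.64 kW × 864 h = 552.96 kWh
dishwasher: Runtime = 4 h/day × 58 days = 232 h
dishwasher: 1.52 kW × 232 h = 352.64 kWh
Total energy = 1157.78 kWh
Cost = 1157.78 × $0.13 = $150.51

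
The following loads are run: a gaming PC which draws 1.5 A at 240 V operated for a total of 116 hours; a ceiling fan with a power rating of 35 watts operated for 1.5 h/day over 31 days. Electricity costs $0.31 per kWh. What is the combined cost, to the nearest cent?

$13.45

gaming PC: Power = 1.5 A × 240 V = 360 W = 0.36 kW
gaming PC: 0.36 kW × 116 h = 41.76 kWh
ceiling fan: Runtime = 1.5 h/day × 31 days = 46.5 h
ceiling fan: 0.035 kW × 46.5 h = 1.6275 kWh
Total energy = 43.3875 kWh
Cost = 43.3875 × $0.31 = $13.45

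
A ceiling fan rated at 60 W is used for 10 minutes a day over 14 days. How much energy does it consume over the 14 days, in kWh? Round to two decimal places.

0.14 kWh

Runtime = 10 min × 14 = 140 min = 2.333333… h
Energy = 0.06 kW × 2.333333… h = 0.14 kWh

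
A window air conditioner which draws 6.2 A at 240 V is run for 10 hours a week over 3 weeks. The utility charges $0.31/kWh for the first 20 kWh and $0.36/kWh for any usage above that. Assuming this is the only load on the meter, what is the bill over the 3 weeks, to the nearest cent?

$15.07

Power = 6.2 A × 240 V = 1488 W = 1.488 kW
Runtime = 10 h/week × 3 weeks = 30 h
Energy = 1.488 kW × 30 h = 44.64 kWh
Tier 1 (0–20 kWh): 20 × $0.31 = $6.2
Above 20 kWh: 24.64 × $0.36 = $8.8704
Bill = $15.07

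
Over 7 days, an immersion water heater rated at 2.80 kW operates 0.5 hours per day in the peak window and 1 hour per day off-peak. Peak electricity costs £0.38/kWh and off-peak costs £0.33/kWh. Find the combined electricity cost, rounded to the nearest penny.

Peak energy = 2.8 kW × 0.5 h × 7 = 9.8 kWh
Off-peak energy = 2.8 kW × 1 h × 7 = 19.6 kWh
Cost = 9.8 × £0.38 + 19.6 × £0.33 = £3.724 + £6.468 = £10.19

£10.19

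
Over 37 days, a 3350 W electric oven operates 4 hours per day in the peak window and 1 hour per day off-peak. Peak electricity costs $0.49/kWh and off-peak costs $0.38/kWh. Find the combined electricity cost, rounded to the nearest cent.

$290.04

Peak energy = 3.35 kW × 4 h × 37 = 495.8 kWh
Off-peak energy = 3.35 kW × 1 h × 37 = 123.95 kWh
Cost = 495.8 × $0.49 + 123.95 × $0.38 = $242.942 + $47.101 = $290.04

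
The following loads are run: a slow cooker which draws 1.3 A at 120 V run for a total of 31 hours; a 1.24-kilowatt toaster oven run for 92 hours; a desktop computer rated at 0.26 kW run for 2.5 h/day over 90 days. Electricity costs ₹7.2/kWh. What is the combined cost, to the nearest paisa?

₹1277.40

slow cooker: Power = 1.3 A × 120 V = 156 W = 0.156 kW
slow cooker: 0.156 kW × 31 h = 4.836 kWh
toaster oven: 1.24 kW × 92 h = 114.08 kWh
desktop computer: Runtime = 2.5 h/day × 90 days = 225 h
desktop computer: 0.26 kW × 225 h = 58.5 kWh
Total energy = 177.416 kWh
Cost = 177.416 × ₹7.2 = ₹1277.40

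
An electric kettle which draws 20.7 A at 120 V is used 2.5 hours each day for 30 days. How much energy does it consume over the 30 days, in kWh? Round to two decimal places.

Power = 20.7 A × 120 V = 2484 W = 2.484 kW
Runtime = 2.5 h/day × 30 days = 75 h
Energy = 2.484 kW × 75 h = 186.3 kWh

186.30 kWh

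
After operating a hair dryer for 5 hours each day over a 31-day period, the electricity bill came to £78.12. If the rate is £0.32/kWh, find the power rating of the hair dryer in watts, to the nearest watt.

1575 W

Energy = £78.12 ÷ £0.32/kWh = 244.125 kWh
Runtime = 5 h/day × 31 days = 155 h
Power = 244.125 kWh ÷ 155 h = 1.575 kW = 1575 W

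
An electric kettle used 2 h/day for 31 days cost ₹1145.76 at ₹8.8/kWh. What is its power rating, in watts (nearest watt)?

2100 W

Energy = ₹1145.76 ÷ ₹8.8/kWh = 130.2 kWh
Runtime = 2 h/day × 31 days = 62 h
Power = 130.2 kWh ÷ 62 h = 2.1 kW = 2100 W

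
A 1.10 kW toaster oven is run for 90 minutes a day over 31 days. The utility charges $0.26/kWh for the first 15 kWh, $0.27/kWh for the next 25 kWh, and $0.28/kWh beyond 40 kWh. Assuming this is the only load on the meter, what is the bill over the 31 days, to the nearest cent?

$13.77

Runtime = 90 min × 31 = 2790 min = 46.5 h
Energy = 1.1 kW × 46.5 h = 51.15 kWh
Tier 1 (0–15 kWh): 15 × $0.26 = $3.9
Tier 2 (15–40 kWh): 25 × $0.27 = $6.75
Above 40 kWh: 11.15 × $0.28 = $3.122
Bill = $13.77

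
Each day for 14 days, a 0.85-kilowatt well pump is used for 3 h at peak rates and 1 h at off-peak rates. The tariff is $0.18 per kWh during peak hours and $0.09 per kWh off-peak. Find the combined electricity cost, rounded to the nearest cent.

$7.50

Peak energy = 0.85 kW × 3 h × 14 = 35.7 kWh
Off-peak energy = 0.85 kW × 1 h × 14 = 11.9 kWh
Cost = 35.7 × $0.18 + 11.9 × $0.09 = $6.426 + $1.071 = $7.50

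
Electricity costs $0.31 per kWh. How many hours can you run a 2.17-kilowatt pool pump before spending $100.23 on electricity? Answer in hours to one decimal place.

149.0 h

Energy available = $100.23 ÷ $0.31/kWh = 323.3226 kWh
Hours = 323.3226 kWh ÷ 2.17 kW = 149.0 h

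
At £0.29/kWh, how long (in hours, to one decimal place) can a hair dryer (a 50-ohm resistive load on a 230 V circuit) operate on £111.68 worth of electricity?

Power = V²/R = 230²/50 = 1058 W = 1.058 kW
Energy available = £111.68 ÷ £0.29/kWh = 385.1034 kWh
Hours = 385.1034 kWh ÷ 1.058 kW = 364.0 h

364.0 h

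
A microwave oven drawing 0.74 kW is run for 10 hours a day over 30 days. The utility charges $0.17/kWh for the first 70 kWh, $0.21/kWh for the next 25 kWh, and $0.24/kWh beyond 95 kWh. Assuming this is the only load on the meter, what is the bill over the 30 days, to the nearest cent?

Runtime = 10 h/day × 30 days = 300 h
Energy = 0.74 kW × 300 h = 222 kWh
Tier 1 (0–70 kWh): 70 × $0.17 = $11.9
Tier 2 (70–95 kWh): 25 × $0.21 = $5.25
Above 95 kWh: 127 × $0.24 = $30.48
Bill = $47.63

$47.63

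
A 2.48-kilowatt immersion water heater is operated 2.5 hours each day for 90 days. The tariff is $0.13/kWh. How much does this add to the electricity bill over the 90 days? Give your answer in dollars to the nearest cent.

$72.54

Runtime = 2.5 h/day × 90 days = 225 h
Energy = 2.48 kW × 225 h = 558 kWh
Cost = 558 kWh × $0.13/kWh = $72.54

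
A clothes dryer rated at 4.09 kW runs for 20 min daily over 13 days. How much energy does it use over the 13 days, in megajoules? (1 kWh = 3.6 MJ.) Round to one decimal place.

Runtime = 20 min × 13 = 260 min = 4.333333… h
Energy = 4.09 kW × 4.333333… h = 17.723333… kWh
= 17.723333… × 3.6 MJ = 63.8 MJ

63.8 MJ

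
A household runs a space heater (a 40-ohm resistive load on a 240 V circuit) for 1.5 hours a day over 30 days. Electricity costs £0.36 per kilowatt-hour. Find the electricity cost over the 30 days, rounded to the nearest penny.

£23.33

Power = V²/R = 240²/40 = 1440 W = 1.44 kW
Runtime = 1.5 h/day × 30 days = 45 h
Energy = 1.44 kW × 45 h = 64.8 kWh
Cost = 64.8 kWh × £0.36/kWh = £23.33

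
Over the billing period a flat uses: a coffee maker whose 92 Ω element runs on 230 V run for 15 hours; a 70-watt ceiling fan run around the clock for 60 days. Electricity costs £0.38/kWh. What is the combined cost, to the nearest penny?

£41.58

coffee maker: Power = V²/R = 230²/92 = 575 W = 0.575 kW
coffee maker: 0.575 kW × 15 h = 8.625 kWh
ceiling fan: Runtime = 24 h × 60 = 1440 h
ceiling fan: 0.07 kW × 1440 h = 100.8 kWh
Total energy = 109.425 kWh
Cost = 109.425 × £0.38 = £41.58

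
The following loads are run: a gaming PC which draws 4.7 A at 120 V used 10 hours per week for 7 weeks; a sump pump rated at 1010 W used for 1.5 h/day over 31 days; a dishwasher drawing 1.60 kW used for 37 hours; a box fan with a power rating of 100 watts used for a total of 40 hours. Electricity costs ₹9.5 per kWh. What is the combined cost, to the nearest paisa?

₹1421.63

gaming PC: Power = 4.7 A × 120 V = 564 W = 0.564 kW
gaming PC: Runtime = 10 h/week × 7 weeks = 70 h
gaming PC: 0.564 kW × 70 h = 39.48 kWh
sump pump: Runtime = 1.5 h/day × 31 days = 46.5 h
sump pump: 1.01 kW × 46.5 h = 46.965 kWh
dishwasher: 1.6 kW × 37 h = 59.2 kWh
box fan: 0.1 kW × 40 h = 4 kWh
Total energy = 149.645 kWh
Cost = 149.645 × ₹9.5 = ₹1421.63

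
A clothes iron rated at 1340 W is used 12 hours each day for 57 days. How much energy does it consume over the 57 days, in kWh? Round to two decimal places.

Runtime = 12 h/day × 57 days = 684 h
Energy = 1.34 kW × 684 h = 916.56 kWh

916.56 kWh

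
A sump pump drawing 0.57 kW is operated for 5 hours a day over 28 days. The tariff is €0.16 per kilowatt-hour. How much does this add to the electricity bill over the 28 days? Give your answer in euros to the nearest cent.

€12.77

Runtime = 5 h/day × 28 days = 140 h
Energy = 0.57 kW × 140 h = 79.8 kWh
Cost = 79.8 kWh × €0.16/kWh = €12.77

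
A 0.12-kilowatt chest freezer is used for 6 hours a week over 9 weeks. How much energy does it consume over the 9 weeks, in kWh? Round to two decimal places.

6.48 kWh

Runtime = 6 h/week × 9 weeks = 54 h
Energy = 0.12 kW × 54 h = 6.48 kWh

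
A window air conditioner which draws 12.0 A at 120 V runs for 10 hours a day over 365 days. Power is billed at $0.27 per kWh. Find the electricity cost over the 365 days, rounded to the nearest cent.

Power = 12.0 A × 120 V = 1440 W = 1.44 kW
Runtime = 10 h/day × 365 days = 3650 h
Energy = 1.44 kW × 3650 h = 5256 kWh
Cost = 5256 kWh × $0.27/kWh = $1419.12

$1419.12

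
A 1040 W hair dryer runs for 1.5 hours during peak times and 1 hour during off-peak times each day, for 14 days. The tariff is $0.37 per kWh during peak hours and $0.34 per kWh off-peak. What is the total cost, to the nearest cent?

$13.03

Peak energy = 1.04 kW × 1.5 h × 14 = 21.84 kWh
Off-peak energy = 1.04 kW × 1 h × 14 = 14.56 kWh
Cost = 21.84 × $0.37 + 14.56 × $0.34 = $8.0808 + $4.9504 = $13.03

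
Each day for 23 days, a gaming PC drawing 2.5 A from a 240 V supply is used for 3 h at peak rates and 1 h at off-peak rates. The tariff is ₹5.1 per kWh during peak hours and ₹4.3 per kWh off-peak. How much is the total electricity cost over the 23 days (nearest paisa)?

Power = 2.5 A × 240 V = 600 W = 0.6 kW
Peak energy = 0.6 kW × 3 h × 23 = 41.4 kWh
Off-peak energy = 0.6 kW × 1 h × 23 = 13.8 kWh
Cost = 41.4 × ₹5.1 + 13.8 × ₹4.3 = ₹211.14 + ₹59.34 = ₹270.48

₹270.48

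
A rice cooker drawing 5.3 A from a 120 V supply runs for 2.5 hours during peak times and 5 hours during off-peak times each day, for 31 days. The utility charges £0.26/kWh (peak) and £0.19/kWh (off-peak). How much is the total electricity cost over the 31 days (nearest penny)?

Power = 5.3 A × 120 V = 636 W = 0.636 kW
Peak energy = 0.636 kW × 2.5 h × 31 = 49.29 kWh
Off-peak energy = 0.636 kW × 5 h × 31 = 98.58 kWh
Cost = 49.29 × £0.26 + 98.58 × £0.19 = £12.8154 + £18.7302 = £31.55

£31.55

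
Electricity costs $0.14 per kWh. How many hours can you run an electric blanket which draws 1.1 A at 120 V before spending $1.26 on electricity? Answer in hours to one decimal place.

Power = 1.1 A × 120 V = 132 W = 0.132 kW
Energy available = $1.26 ÷ $0.14/kWh = 9 kWh
Hours = 9 kWh ÷ 0.132 kW = 68.2 h

68.2 h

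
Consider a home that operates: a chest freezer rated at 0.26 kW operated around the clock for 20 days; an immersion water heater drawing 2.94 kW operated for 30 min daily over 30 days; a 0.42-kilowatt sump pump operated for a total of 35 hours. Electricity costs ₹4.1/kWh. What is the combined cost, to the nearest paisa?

chest freezer: Runtime = 24 h × 20 = 480 h
chest freezer: 0.26 kW × 480 h = 124.8 kWh
immersion water heater: Runtime = 30 min × 30 = 900 min = 15 h
immersion water heater: 2.94 kW × 15 h = 44.1 kWh
sump pump: 0.42 kW × 35 h = 14.7 kWh
Total energy = 183.6 kWh
Cost = 183.6 × ₹4.1 = ₹752.76

₹752.76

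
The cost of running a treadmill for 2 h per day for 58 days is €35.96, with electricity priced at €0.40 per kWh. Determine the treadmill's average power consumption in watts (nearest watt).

Energy = €35.96 ÷ €0.40/kWh = 89.9 kWh
Runtime = 2 h/day × 58 days = 116 h
Power = 89.9 kWh ÷ 116 h = 0.775 kW = 775 W

775 W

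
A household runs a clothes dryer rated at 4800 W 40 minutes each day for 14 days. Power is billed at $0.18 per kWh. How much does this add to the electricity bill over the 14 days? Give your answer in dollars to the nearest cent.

Runtime = 40 min × 14 = 560 min = 9.333333… h
Energy = 4.8 kW × 9.333333… h = 44.8 kWh
Cost = 44.8 kWh × $0.18/kWh = $8.06

$8.06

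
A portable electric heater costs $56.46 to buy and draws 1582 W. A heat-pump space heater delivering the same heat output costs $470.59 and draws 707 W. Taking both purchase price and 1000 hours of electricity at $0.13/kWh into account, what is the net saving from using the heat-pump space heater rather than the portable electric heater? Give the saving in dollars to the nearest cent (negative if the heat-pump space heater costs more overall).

portable electric heater: $56.46 + (1582/1000) kW × 1000 h × $0.13 = $56.46 + $205.66 = $262.12
heat-pump space heater: $470.59 + (707/1000) kW × 1000 h × $0.13 = $470.59 + $91.91 = $562.5
Saving = $262.12 − $562.5 = −$300.38

-$300.38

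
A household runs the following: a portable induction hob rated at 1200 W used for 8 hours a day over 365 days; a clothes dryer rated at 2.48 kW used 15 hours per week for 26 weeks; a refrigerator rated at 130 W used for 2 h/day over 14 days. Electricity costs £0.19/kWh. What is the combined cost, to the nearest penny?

portable induction hob: Runtime = 8 h/day × 365 days = 2920 h
portable induction hob: 1.2 kW × 2920 h = 3504 kWh
clothes dryer: Runtime = 15 h/week × 26 weeks = 390 h
clothes dryer: 2.48 kW × 390 h = 967.2 kWh
refrigerator: Runtime = 2 h/day × 14 days = 28 h
refrigerator: 0.13 kW × 28 h = 3.64 kWh
Total energy = 4474.84 kWh
Cost = 4474.84 × £0.19 = £850.22

£850.22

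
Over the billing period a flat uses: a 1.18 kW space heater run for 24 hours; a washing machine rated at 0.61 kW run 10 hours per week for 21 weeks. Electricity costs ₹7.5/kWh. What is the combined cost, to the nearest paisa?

₹1173.15

space heater: 1.18 kW × 24 h = 28.32 kWh
washing machine: Runtime = 10 h/week × 21 weeks = 210 h
washing machine: 0.61 kW × 210 h = 128.1 kWh
Total energy = 156.42 kWh
Cost = 156.42 × ₹7.5 = ₹1173.15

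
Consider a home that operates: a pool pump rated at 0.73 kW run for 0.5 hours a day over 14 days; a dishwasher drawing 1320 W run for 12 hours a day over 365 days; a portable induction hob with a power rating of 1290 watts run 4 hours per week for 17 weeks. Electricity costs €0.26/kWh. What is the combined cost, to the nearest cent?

pool pump: Runtime = 0.5 h/day × 14 days = 7 h
pool pump: 0.73 kW × 7 h = 5.11 kWh
dishwasher: Runtime = 12 h/day × 365 days = 4380 h
dishwasher: 1.32 kW × 4380 h = 5781.6 kWh
portable induction hob: Runtime = 4 h/week × 17 weeks = 68 h
portable induction hob: 1.29 kW × 68 h = 87.72 kWh
Total energy = 5874.43 kWh
Cost = 5874.43 × €0.26 = €1527.35

€1527.35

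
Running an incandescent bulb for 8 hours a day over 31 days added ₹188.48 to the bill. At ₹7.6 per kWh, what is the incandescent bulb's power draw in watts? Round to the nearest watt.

100 W

Energy = ₹188.48 ÷ ₹7.6/kWh = 24.8 kWh
Runtime = 8 h/day × 31 days = 248 h
Power = 24.8 kWh ÷ 248 h = 0.1 kW = 100 W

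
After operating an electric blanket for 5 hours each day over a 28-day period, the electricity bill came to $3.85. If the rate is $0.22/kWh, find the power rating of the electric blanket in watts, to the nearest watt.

Energy = $3.85 ÷ $0.22/kWh = 17.5 kWh
Runtime = 5 h/day × 28 days = 140 h
Power = 17.5 kWh ÷ 140 h = 0.125 kW = 125 W

125 W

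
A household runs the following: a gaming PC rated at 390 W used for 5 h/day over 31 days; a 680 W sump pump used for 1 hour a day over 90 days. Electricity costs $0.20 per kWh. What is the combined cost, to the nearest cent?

gaming PC: Runtime = 5 h/day × 31 days = 155 h
gaming PC: 0.39 kW × 155 h = 60.45 kWh
sump pump: Runtime = 1 h/day × 90 days = 90 h
sump pump: 0.68 kW × 90 h = 61.2 kWh
Total energy = 121.65 kWh
Cost = 121.65 × $0.20 = $24.33

$24.33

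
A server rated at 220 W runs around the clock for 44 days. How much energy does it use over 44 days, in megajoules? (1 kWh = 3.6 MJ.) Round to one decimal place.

Runtime = 24 h × 44 = 1056 h
Energy = 0.22 kW × 1056 h = 232.32 kWh
= 232.32 × 3.6 MJ = 836.4 MJ

836.4 MJ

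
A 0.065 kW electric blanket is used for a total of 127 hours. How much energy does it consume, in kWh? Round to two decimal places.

8.26 kWh

Energy = 0.065 kW × 127 h = 8.255 kWh ≈ 8.26 kWh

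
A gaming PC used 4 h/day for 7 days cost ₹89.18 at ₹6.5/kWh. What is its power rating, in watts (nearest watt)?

Energy = ₹89.18 ÷ ₹6.5/kWh = 13.72 kWh
Runtime = 4 h/day × 7 days = 28 h
Power = 13.72 kWh ÷ 28 h = 0.49 kW = 490 W

490 W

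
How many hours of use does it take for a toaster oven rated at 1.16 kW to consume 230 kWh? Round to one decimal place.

198.3 h

Hours = 230 kWh ÷ 1.16 kW = 198.3 h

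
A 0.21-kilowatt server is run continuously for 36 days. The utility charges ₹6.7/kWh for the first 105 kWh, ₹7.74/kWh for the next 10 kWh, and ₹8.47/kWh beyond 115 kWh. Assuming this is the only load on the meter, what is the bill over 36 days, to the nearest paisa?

Runtime = 24 h × 36 = 864 h
Energy = 0.21 kW × 864 h = 181.44 kWh
Tier 1 (0–105 kWh): 105 × ₹6.7 = ₹703.5
Tier 2 (105–115 kWh): 10 × ₹7.74 = ₹77.4
Above 115 kWh: 66.44 × ₹8.47 = ₹562.7468
Bill = ₹1343.65

₹1343.65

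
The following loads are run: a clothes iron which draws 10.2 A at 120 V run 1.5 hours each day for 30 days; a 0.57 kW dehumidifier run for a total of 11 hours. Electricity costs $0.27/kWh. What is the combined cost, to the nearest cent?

clothes iron: Power = 10.2 A × 120 V = 1224 W = 1.224 kW
clothes iron: Runtime = 1.5 h/day × 30 days = 45 h
clothes iron: 1.224 kW × 45 h = 55.08 kWh
dehumidifier: 0.57 kW × 11 h = 6.27 kWh
Total energy = 61.35 kWh
Cost = 61.35 × $0.27 = $16.56

$16.56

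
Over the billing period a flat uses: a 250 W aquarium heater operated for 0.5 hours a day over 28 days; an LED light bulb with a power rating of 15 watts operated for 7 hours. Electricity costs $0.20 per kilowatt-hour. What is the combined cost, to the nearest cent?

aquarium heater: Runtime = 0.5 h/day × 28 days = 14 h
aquarium heater: 0.25 kW × 14 h = 3.5 kWh
LED light bulb: 0.015 kW × 7 h = 0.105 kWh
Total energy = 3.605 kWh
Cost = 3.605 × $0.20 = $0.72

$0.72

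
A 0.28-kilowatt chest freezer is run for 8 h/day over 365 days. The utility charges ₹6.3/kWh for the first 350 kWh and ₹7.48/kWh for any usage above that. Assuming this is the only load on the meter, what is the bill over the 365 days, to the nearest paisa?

₹5702.65

Runtime = 8 h/day × 365 days = 2920 h
Energy = 0.28 kW × 2920 h = 817.6 kWh
Tier 1 (0–350 kWh): 350 × ₹6.3 = ₹2205
Above 350 kWh: 467.6 × ₹7.48 = ₹3497.648
Bill = ₹5702.65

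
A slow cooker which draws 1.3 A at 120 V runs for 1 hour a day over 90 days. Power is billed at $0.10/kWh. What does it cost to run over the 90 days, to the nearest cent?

Power = 1.3 A × 120 V = 156 W = 0.156 kW
Runtime = 1 h/day × 90 days = 90 h
Energy = 0.156 kW × 90 h = 14.04 kWh
Cost = 14.04 kWh × $0.10/kWh = $1.40

$1.40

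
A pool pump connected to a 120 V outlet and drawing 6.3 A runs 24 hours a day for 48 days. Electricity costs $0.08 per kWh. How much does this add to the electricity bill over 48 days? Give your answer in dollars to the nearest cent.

Power = 6.3 A × 120 V = 756 W = 0.756 kW
Runtime = 24 h × 48 = 1152 h
Energy = 0.756 kW × 1152 h = 870.912 kWh
Cost = 870.912 kWh × $0.08/kWh = $69.67

$69.67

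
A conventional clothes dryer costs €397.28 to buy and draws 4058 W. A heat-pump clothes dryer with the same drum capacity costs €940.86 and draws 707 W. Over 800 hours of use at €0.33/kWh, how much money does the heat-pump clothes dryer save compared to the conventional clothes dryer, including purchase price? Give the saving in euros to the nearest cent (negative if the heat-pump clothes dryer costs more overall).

conventional clothes dryer: €397.28 + (4058/1000) kW × 800 h × €0.33 = €397.28 + €1071.312 = €1468.592
heat-pump clothes dryer: €940.86 + (707/1000) kW × 800 h × €0.33 = €940.86 + €186.648 = €1127.508
Saving = €1468.592 − €1127.508 = €341.084 → €341.08

€341.08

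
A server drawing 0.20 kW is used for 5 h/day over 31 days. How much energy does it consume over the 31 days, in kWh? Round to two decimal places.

31.00 kWh

Runtime = 5 h/day × 31 days = 155 h
Energy = 0.2 kW × 155 h = 31 kWh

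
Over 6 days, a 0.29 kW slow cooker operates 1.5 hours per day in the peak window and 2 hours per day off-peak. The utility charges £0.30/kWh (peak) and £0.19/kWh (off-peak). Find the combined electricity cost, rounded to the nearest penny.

Peak energy = 0.29 kW × 1.5 h × 6 = 2.61 kWh
Off-peak energy = 0.29 kW × 2 h × 6 = 3.48 kWh
Cost = 2.61 × £0.30 + 3.48 × £0.19 = £0.783 + £0.6612 = £1.44

£1.44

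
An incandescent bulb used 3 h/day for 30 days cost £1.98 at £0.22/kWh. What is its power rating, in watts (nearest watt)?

Energy = £1.98 ÷ £0.22/kWh = 9 kWh
Runtime = 3 h/day × 30 days = 90 h
Power = 9 kWh ÷ 90 h = 0.1 kW = 100 W

100 W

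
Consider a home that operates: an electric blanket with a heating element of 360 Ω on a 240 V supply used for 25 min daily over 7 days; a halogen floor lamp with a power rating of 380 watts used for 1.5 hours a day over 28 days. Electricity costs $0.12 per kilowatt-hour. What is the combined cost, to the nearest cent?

electric blanket: Power = V²/R = 240²/360 = 160 W = 0.16 kW
electric blanket: Runtime = 25 min × 7 = 175 min = 2.916666… h
electric blanket: 0.16 kW × 2.916666… h = 0.466666… kWh
halogen floor lamp: Runtime = 1.5 h/day × 28 days = 42 h
halogen floor lamp: 0.38 kW × 42 h = 15.96 kWh
Total energy = 16.426666… kWh
Cost = 16.426666… × $0.12 = $1.97

$1.97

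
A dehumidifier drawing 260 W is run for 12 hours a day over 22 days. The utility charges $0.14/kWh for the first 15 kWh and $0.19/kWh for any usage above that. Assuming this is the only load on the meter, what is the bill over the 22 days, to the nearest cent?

$12.29

Runtime = 12 h/day × 22 days = 264 h
Energy = 0.26 kW × 264 h = 68.64 kWh
Tier 1 (0–15 kWh): 15 × $0.14 = $2.1
Above 15 kWh: 53.64 × $0.19 = $10.1916
Bill = $12.29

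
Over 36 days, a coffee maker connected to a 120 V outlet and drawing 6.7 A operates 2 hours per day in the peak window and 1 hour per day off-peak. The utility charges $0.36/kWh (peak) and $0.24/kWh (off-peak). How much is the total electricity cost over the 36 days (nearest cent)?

$27.79

Power = 6.7 A × 120 V = 804 W = 0.804 kW
Peak energy = 0.804 kW × 2 h × 36 = 57.888 kWh
Off-peak energy = 0.804 kW × 1 h × 36 = 28.944 kWh
Cost = 57.888 × $0.36 + 28.944 × $0.24 = $20.83968 + $6.94656 = $27.79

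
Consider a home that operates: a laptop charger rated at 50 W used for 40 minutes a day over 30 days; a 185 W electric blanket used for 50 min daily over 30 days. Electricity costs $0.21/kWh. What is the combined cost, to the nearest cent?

$1.18

laptop charger: Runtime = 40 min × 30 = 1200 min = 20 h
laptop charger: 0.05 kW × 20 h = 1 kWh
electric blanket: Runtime = 50 min × 30 = 1500 min = 25 h
electric blanket: 0.185 kW × 25 h = 4.625 kWh
Total energy = 5.625 kWh
Cost = 5.625 × $0.21 = $1.18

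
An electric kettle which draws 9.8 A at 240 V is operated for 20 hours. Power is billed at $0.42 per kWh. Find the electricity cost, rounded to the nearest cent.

$19.76

Power = 9.8 A × 240 V = 2352 W = 2.352 kW
Energy = 2.352 kW × 20 h = 47.04 kWh
Cost = 47.04 kWh × $0.42/kWh = $19.76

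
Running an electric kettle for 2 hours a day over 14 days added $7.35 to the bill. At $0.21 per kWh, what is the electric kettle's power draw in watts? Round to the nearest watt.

Energy = $7.35 ÷ $0.21/kWh = 35 kWh
Runtime = 2 h/day × 14 days = 28 h
Power = 35 kWh ÷ 28 h = 1.25 kW = 1250 W

1250 W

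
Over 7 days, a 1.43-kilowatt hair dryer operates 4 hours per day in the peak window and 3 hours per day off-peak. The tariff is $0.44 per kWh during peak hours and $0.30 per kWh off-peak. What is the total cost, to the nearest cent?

$26.63

Peak energy = 1.43 kW × 4 h × 7 = 40.04 kWh
Off-peak energy = 1.43 kW × 3 h × 7 = 30.03 kWh
Cost = 40.04 × $0.44 + 30.03 × $0.30 = $17.6176 + $9.009 = $26.63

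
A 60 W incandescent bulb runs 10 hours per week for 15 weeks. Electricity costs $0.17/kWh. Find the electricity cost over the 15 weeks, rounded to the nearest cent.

$1.53

Runtime = 10 h/week × 15 weeks = 150 h
Energy = 0.06 kW × 150 h = 9 kWh
Cost = 9 kWh × $0.17/kWh = $1.53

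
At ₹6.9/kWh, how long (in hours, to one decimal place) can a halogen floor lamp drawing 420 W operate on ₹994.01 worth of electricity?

343.0 h

Energy available = ₹994.01 ÷ ₹6.9/kWh = 144.0594 kWh
Hours = 144.0594 kWh ÷ 0.42 kW = 343.0 h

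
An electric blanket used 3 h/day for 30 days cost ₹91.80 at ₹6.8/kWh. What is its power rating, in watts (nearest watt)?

150 W

Energy = ₹91.80 ÷ ₹6.8/kWh = 13.5 kWh
Runtime = 3 h/day × 30 days = 90 h
Power = 13.5 kWh ÷ 90 h = 0.15 kW = 150 W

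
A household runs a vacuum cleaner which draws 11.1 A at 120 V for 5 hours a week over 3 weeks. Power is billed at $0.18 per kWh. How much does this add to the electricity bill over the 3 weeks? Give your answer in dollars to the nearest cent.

Power = 11.1 A × 120 V = 1332 W = 1.332 kW
Runtime = 5 h/week × 3 weeks = 15 h
Energy = 1.332 kW × 15 h = 19.98 kWh
Cost = 19.98 kWh × $0.18/kWh = $3.60

$3.60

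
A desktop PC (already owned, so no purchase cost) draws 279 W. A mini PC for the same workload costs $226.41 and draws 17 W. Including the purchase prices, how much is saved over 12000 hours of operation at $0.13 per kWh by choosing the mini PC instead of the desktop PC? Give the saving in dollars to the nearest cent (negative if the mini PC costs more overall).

desktop PC: $0.00 + (279/1000) kW × 12000 h × $0.13 = $0.00 + $435.24 = $435.24
mini PC: $226.41 + (17/1000) kW × 12000 h × $0.13 = $226.41 + $26.52 = $252.93
Saving = $435.24 − $252.93 = $182.31

$182.31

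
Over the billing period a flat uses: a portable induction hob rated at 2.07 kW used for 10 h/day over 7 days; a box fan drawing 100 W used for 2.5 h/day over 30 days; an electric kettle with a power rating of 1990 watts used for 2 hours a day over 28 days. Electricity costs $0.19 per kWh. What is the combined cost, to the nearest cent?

$50.13

portable induction hob: Runtime = 10 h/day × 7 days = 70 h
portable induction hob: 2.07 kW × 70 h = 144.9 kWh
box fan: Runtime = 2.5 h/day × 30 days = 75 h
box fan: 0.1 kW × 75 h = 7.5 kWh
electric kettle: Runtime = 2 h/day × 28 days = 56 h
electric kettle: 1.99 kW × 56 h = 111.44 kWh
Total energy = 263.84 kWh
Cost = 263.84 × $0.19 = $50.13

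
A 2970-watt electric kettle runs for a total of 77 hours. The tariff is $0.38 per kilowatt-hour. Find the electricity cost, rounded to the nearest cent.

$86.90

Energy = 2.97 kW × 77 h = 228.69 kWh
Cost = 228.69 kWh × $0.38/kWh = $86.90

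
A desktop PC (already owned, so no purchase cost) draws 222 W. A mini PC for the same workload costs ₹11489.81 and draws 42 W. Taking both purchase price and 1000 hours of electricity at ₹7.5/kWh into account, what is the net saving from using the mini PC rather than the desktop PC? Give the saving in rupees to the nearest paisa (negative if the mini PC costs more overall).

-₹10139.81

desktop PC: ₹0.00 + (222/1000) kW × 1000 h × ₹7.5 = ₹0.00 + ₹1665 = ₹1665
mini PC: ₹11489.81 + (42/1000) kW × 1000 h × ₹7.5 = ₹11489.81 + ₹315 = ₹11804.81
Saving = ₹1665 − ₹11804.81 = −₹10139.81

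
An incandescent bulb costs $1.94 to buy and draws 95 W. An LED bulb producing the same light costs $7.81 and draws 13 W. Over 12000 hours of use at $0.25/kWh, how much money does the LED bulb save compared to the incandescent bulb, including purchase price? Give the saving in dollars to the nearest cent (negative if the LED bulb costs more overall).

incandescent bulb: $1.94 + (95/1000) kW × 12000 h × $0.25 = $1.94 + $285 = $286.94
LED bulb: $7.81 + (13/1000) kW × 12000 h × $0.25 = $7.81 + $39 = $46.81
Saving = $286.94 − $46.81 = $240.13

$240.13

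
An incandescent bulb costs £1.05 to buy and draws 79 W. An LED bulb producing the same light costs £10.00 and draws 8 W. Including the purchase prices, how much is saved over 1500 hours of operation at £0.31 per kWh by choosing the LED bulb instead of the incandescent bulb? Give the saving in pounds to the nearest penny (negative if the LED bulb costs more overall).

incandescent bulb: £1.05 + (79/1000) kW × 1500 h × £0.31 = £1.05 + £36.735 = £37.785
LED bulb: £10.00 + (8/1000) kW × 1500 h × £0.31 = £10.00 + £3.72 = £13.72
Saving = £37.785 − £13.72 = £24.065 → £24.07

£24.07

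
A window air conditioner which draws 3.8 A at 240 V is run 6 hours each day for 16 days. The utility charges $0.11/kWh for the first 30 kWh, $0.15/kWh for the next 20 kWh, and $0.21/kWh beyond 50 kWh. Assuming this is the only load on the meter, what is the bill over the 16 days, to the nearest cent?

Power = 3.8 A × 240 V = 912 W = 0.912 kW
Runtime = 6 h/day × 16 days = 96 h
Energy = 0.912 kW × 96 h = 87.552 kWh
Tier 1 (0–30 kWh): 30 × $0.11 = $3.3
Tier 2 (30–50 kWh): 20 × $0.15 = $3
Above 50 kWh: 37.552 × $0.21 = $7.88592
Bill = $14.19

$14.19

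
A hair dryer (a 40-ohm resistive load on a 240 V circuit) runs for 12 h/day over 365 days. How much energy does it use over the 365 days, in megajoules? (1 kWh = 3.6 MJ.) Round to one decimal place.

Power = V²/R = 240²/40 = 1440 W = 1.44 kW
Runtime = 12 h/day × 365 days = 4380 h
Energy = 1.44 kW × 4380 h = 6307.2 kWh
= 6307.2 × 3.6 MJ = 22705.9 MJ

22705.9 MJ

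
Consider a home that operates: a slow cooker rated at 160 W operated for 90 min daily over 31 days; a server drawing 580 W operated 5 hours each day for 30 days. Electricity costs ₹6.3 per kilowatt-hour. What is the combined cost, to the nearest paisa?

₹594.97

slow cooker: Runtime = 90 min × 31 = 2790 min = 46.5 h
slow cooker: 0.16 kW × 46.5 h = 7.44 kWh
server: Runtime = 5 h/day × 30 days = 150 h
server: 0.58 kW × 150 h = 87 kWh
Total energy = 94.44 kWh
Cost = 94.44 × ₹6.3 = ₹594.97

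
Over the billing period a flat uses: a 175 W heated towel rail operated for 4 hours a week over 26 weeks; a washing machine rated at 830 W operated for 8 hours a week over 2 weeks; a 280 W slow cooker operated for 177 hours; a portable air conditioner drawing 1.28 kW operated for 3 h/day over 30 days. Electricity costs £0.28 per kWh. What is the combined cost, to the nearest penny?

£54.95

heated towel rail: Runtime = 4 h/week × 26 weeks = 104 h
heated towel rail: 0.175 kW × 104 h = 18.2 kWh
washing machine: Runtime = 8 h/week × 2 weeks = 16 h
washing machine: 0.83 kW × 16 h = 13.28 kWh
slow cooker: 0.28 kW × 177 h = 49.56 kWh
portable air conditioner: Runtime = 3 h/day × 30 days = 90 h
portable air conditioner: 1.28 kW × 90 h = 115.2 kWh
Total energy = 196.24 kWh
Cost = 196.24 × £0.28 = £54.95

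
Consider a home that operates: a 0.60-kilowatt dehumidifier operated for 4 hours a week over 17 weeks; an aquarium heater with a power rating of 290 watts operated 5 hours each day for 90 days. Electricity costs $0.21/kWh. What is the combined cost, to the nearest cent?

dehumidifier: Runtime = 4 h/week × 17 weeks = 68 h
dehumidifier: 0.6 kW × 68 h = 40.8 kWh
aquarium heater: Runtime = 5 h/day × 90 days = 450 h
aquarium heater: 0.29 kW × 450 h = 130.5 kWh
Total energy = 171.3 kWh
Cost = 171.3 × $0.21 = $35.97

$35.97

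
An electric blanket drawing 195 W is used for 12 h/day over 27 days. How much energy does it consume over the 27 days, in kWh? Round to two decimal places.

63.18 kWh

Runtime = 12 h/day × 27 days = 324 h
Energy = 0.195 kW × 324 h = 63.18 kWh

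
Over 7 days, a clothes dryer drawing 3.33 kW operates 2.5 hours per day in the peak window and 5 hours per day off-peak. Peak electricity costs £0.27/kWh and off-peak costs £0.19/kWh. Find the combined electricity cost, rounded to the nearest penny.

£37.88

Peak energy = 3.33 kW × 2.5 h × 7 = 58.275 kWh
Off-peak energy = 3.33 kW × 5 h × 7 = 116.55 kWh
Cost = 58.275 × £0.27 + 116.55 × £0.19 = £15.73425 + £22.1445 = £37.88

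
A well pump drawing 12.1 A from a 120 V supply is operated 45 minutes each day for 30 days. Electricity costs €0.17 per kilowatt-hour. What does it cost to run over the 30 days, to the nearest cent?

€5.55

Power = 12.1 A × 120 V = 1452 W = 1.452 kW
Runtime = 45 min × 30 = 1350 min = 22.5 h
Energy = 1.452 kW × 22.5 h = 32.67 kWh
Cost = 32.67 kWh × €0.17/kWh = €5.55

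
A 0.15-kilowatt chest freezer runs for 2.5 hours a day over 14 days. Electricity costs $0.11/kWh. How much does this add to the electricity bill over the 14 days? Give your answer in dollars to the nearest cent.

$0.58

Runtime = 2.5 h/day × 14 days = 35 h
Energy = 0.15 kW × 35 h = 5.25 kWh
Cost = 5.25 kWh × $0.11/kWh = $0.58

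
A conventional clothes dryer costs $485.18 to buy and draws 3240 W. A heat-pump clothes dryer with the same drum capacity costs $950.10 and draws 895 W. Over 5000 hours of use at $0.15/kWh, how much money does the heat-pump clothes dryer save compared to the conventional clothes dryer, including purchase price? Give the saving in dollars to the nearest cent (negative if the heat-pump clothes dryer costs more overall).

$1293.83

conventional clothes dryer: $485.18 + (3240/1000) kW × 5000 h × $0.15 = $485.18 + $2430 = $2915.18
heat-pump clothes dryer: $950.10 + (895/1000) kW × 5000 h × $0.15 = $950.10 + $671.25 = $1621.35
Saving = $2915.18 − $1621.35 = $1293.83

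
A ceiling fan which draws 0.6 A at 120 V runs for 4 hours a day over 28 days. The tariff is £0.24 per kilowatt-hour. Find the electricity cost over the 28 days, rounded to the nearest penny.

Power = 0.6 A × 120 V = 72 W = 0.072 kW
Runtime = 4 h/day × 28 days = 112 h
Energy = 0.072 kW × 112 h = 8.064 kWh
Cost = 8.064 kWh × £0.24/kWh = £1.94

£1.94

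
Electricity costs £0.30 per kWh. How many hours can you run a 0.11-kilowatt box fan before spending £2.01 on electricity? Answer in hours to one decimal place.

Energy available = £2.01 ÷ £0.30/kWh = 6.7 kWh
Hours = 6.7 kWh ÷ 0.11 kW = 60.9 h

60.9 h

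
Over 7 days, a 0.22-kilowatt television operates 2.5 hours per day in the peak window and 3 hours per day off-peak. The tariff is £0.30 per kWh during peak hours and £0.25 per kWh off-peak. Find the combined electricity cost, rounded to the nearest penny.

£2.31

Peak energy = 0.22 kW × 2.5 h × 7 = 3.85 kWh
Off-peak energy = 0.22 kW × 3 h × 7 = 4.62 kWh
Cost = 3.85 × £0.30 + 4.62 × £0.25 = £1.155 + £1.155 = £2.31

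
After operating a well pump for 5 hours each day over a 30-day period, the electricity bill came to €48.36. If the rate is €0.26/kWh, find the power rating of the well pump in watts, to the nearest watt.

Energy = €48.36 ÷ €0.26/kWh = 186 kWh
Runtime = 5 h/day × 30 days = 150 h
Power = 186 kWh ÷ 150 h = 1.24 kW = 1240 W

1240 W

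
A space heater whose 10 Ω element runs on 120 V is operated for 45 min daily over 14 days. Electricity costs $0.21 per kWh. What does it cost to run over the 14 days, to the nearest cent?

$3.18

Power = V²/R = 120²/10 = 1440 W = 1.44 kW
Runtime = 45 min × 14 = 630 min = 10.5 h
Energy = 1.44 kW × 10.5 h = 15.12 kWh
Cost = 15.12 kWh × $0.21/kWh = $3.18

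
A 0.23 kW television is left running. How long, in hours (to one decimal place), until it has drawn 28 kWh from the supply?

121.7 h

Hours = 28 kWh ÷ 0.23 kW = 121.7 h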